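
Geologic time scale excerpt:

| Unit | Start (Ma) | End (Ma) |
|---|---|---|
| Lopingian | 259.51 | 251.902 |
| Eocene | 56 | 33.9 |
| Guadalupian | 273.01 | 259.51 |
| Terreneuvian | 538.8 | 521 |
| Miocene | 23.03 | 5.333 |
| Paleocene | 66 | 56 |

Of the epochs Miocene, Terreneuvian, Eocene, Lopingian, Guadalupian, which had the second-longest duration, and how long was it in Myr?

Terreneuvian, 17.8 million years

Durations: Miocene 17.697; Terreneuvian 17.8; Eocene 22.1; Lopingian 7.608; Guadalupian 13.5 Myr.
Sorted longest-first: Eocene (22.1), Terreneuvian (17.8), Miocene (17.697), Guadalupian (13.5), Lopingian (7.608).
The second longest is Terreneuvian at 17.8 Myr.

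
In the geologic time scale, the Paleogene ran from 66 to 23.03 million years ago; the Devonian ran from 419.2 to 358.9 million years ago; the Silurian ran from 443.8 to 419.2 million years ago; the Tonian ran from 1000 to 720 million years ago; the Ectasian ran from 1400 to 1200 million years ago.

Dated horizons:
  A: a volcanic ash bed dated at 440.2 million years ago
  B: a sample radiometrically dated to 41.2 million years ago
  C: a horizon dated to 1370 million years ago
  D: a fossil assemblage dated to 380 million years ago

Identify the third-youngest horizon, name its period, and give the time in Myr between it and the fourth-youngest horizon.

A, in the Silurian; 929.8 million years to C

Sorted youngest-first by Ma: B (41.2), D (380), A (440.2), C (1370).
The third youngest is A at 440.2 Ma, which lies in 443.8–419.2 Ma: the Silurian.
The fourth youngest is C at 1370 Ma; separation = |440.2 − 1370| = 929.8 Myr.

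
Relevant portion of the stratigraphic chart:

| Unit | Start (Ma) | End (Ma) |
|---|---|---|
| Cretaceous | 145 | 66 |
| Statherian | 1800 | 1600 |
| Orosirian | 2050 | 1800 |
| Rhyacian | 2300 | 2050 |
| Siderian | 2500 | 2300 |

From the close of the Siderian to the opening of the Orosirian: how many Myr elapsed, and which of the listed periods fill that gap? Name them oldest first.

End of Siderian = 2300 Ma; start of Orosirian = 2050 Ma.
Gap = 2300 − 2050 = 250 Myr.
Periods wholly inside 2300–2050 Ma: Rhyacian (2300–2050).

250 million years; Rhyacian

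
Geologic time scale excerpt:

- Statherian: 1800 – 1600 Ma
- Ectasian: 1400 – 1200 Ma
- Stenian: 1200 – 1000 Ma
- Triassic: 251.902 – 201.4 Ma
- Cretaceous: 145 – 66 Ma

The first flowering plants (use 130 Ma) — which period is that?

130 Ma lies between 145 and 66 Ma, so it falls in the Cretaceous.

Cretaceous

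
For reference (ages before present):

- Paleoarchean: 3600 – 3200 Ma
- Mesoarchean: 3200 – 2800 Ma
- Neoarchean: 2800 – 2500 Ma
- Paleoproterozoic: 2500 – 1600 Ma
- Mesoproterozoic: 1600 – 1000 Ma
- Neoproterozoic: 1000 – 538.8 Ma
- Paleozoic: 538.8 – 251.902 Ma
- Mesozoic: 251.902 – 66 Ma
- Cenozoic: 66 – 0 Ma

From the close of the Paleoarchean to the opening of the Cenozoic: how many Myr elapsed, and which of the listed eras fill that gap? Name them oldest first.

3134 million years; Mesoarchean, Neoarchean, Paleoproterozoic, Mesoproterozoic, Neoproterozoic, Paleozoic, Mesozoic

End of Paleoarchean = 3200 Ma; start of Cenozoic = 66 Ma.
Gap = 3200 − 66 = 3134 Myr.
Eras wholly inside 3200–66 Ma: Mesoarchean (3200–2800), Neoarchean (2800–2500), Paleoproterozoic (2500–1600), Mesoproterozoic (1600–1000), Neoproterozoic (1000–538.8), Paleozoic (538.8–251.902), Mesozoic (251.902–66).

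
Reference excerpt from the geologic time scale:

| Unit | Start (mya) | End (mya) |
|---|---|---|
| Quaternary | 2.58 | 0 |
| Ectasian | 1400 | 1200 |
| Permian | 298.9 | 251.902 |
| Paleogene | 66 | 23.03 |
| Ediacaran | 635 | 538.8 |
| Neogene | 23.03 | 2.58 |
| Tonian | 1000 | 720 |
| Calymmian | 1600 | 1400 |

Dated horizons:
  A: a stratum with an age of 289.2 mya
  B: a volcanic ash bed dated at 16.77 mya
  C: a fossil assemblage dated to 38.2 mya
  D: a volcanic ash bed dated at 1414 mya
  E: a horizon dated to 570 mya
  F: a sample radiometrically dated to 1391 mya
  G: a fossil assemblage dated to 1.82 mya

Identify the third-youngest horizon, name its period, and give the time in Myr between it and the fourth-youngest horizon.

Smaller Ma means younger, so youngest first: G 1.82 < B 16.77 < C 38.2 < A 289.2 < E 570 < F 1391 < D 1414.
Counting 3 along gives C (38.2 Ma); the excerpt puts that inside the Paleogene, 66–23.03 Ma.
Next in line is A (289.2 Ma), and 289.2 − 38.2 = 251 Myr.

C, in the Paleogene; 251 million years to A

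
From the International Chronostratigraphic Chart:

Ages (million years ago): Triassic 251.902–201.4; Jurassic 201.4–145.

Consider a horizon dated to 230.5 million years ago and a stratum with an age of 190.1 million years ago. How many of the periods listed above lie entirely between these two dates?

The older date is 230.5 Ma and the younger is 190.1 Ma.
No period both begins after 230.5 Ma and ends before 190.1 Ma, so the count is 0.

0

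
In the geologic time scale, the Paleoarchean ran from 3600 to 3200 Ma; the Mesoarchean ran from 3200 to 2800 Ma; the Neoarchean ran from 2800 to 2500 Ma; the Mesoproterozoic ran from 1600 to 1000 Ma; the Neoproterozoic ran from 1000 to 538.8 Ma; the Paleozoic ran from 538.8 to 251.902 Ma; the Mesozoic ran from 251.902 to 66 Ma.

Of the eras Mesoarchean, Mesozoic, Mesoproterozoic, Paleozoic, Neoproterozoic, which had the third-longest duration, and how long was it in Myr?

Mesoarchean, 400 million years

Durations: Mesoarchean 400; Mesozoic 185.902; Mesoproterozoic 600; Paleozoic 286.898; Neoproterozoic 461.2 Myr.
Sorted longest-first: Mesoproterozoic (600), Neoproterozoic (461.2), Mesoarchean (400), Paleozoic (286.898), Mesozoic (185.902).
The third longest is Mesoarchean at 400 Myr.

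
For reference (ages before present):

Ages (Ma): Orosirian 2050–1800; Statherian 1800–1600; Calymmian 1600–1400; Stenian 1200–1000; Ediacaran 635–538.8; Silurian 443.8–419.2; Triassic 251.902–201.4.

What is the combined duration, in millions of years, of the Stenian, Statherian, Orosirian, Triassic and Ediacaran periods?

796.702 million years

Duration is start − end for each: (1200 − 1000) + (1800 − 1600) + (2050 − 1800) + (251.902 − 201.4) + (635 − 538.8).
That is 200 + 200 + 250 + 50.502 + 96.2, which totals 796.702 million years.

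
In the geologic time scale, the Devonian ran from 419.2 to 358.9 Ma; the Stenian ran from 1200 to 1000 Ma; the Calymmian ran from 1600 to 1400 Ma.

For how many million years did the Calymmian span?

1600 − 1400 = 200 million years.

200 million years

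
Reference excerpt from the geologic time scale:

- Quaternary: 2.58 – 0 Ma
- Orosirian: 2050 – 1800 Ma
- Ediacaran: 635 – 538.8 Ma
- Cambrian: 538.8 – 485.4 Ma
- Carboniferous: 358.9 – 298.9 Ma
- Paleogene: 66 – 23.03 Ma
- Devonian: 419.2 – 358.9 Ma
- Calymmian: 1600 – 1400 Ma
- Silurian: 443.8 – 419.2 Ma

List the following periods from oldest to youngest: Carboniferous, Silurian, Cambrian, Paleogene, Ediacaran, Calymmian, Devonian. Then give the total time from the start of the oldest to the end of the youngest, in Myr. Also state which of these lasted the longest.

From the excerpt: Carboniferous 358.9–298.9; Silurian 443.8–419.2; Cambrian 538.8–485.4; Paleogene 66–23.03; Ediacaran 635–538.8; Calymmian 1600–1400; Devonian 419.2–358.9 (Ma).
Larger Ma is earlier, so the oldest is Calymmian and the youngest is Paleogene; oldest to youngest: Calymmian, Ediacaran, Cambrian, Silurian, Devonian, Carboniferous, Paleogene.
Oldest start 1600 minus youngest end 23.03 gives 1576.97 Myr overall.
Individual lengths (start − end): Ediacaran 96.2; Paleogene 42.97; Silurian 24.6; Carboniferous 60; Cambrian 53.4; Calymmian 200; Devonian 60.3. The largest is Calymmian at 200 Myr.

Calymmian → Ediacaran → Cambrian → Silurian → Devonian → Carboniferous → Paleogene; total span 1576.97 Myr; longest is Calymmian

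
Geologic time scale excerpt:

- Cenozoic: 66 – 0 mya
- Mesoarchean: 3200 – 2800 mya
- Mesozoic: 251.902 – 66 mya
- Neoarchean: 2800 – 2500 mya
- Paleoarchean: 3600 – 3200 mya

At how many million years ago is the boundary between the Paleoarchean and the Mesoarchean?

The Paleoarchean ends and the Mesoarchean begins at 3200 mya.

3200 mya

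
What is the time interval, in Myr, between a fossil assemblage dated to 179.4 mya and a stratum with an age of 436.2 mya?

256.8 million years

436.2 − 179.4 = 256.8 million years.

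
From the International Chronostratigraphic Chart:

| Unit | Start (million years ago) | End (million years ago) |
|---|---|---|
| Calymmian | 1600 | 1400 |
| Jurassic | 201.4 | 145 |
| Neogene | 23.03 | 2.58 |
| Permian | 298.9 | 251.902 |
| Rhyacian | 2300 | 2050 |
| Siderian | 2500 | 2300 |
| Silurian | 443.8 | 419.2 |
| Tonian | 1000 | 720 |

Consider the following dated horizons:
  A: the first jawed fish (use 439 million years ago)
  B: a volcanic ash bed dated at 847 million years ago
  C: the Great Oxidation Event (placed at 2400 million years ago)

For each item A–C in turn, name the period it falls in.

A — Silurian; B — Tonian; C — Siderian

A: 439 Ma lies in 443.8–419.2 Ma, so Silurian.
B: 847 Ma lies in 1000–720 Ma, so Tonian.
C: 2400 Ma lies in 2500–2300 Ma, so Siderian.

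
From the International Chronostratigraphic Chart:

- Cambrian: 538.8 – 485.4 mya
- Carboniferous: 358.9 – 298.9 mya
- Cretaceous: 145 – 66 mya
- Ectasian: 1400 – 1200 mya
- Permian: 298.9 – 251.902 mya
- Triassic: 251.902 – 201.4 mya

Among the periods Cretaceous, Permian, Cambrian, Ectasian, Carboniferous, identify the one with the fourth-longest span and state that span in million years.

Cambrian, 53.4 million years

Durations: Cretaceous 79; Permian 46.998; Cambrian 53.4; Ectasian 200; Carboniferous 60 Myr.
Sorted longest-first: Ectasian (200), Cretaceous (79), Carboniferous (60), Cambrian (53.4), Permian (46.998).
The fourth longest is Cambrian at 53.4 Myr.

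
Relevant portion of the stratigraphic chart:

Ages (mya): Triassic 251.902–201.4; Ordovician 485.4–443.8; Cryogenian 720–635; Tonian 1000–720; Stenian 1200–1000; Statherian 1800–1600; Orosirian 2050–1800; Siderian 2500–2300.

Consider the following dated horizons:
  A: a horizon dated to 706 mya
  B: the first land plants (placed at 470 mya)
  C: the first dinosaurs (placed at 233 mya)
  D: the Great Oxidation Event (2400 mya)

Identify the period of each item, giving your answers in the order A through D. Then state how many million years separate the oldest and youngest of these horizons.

A: 706 Ma lies in 720–635 Ma, so Cryogenian.
B: 470 Ma lies in 485.4–443.8 Ma, so Ordovician.
C: 233 Ma lies in 251.902–201.4 Ma, so Triassic.
D: 2400 Ma lies in 2500–2300 Ma, so Siderian.
Oldest = 2400 Ma, youngest = 233 Ma → span 2167 Myr.

A — Cryogenian; B — Ordovician; C — Triassic; D — Siderian; span 2167 million years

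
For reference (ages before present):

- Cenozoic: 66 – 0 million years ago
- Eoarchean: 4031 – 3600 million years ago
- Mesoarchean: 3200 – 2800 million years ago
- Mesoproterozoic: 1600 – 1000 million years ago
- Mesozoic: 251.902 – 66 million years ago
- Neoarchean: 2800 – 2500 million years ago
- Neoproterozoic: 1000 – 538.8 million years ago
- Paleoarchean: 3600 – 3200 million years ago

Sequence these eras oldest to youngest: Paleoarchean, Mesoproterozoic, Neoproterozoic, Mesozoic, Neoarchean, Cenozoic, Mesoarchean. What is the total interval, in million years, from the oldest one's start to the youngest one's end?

Paleoarchean → Mesoarchean → Neoarchean → Mesoproterozoic → Neoproterozoic → Mesozoic → Cenozoic; total span 3600 Myr

From the excerpt: Paleoarchean 3600–3200; Mesoproterozoic 1600–1000; Neoproterozoic 1000–538.8; Mesozoic 251.902–66; Neoarchean 2800–2500; Cenozoic 66–0; Mesoarchean 3200–2800 (Ma).
Larger Ma is earlier, so the oldest is Paleoarchean and the youngest is Cenozoic; oldest to youngest: Paleoarchean, Mesoarchean, Neoarchean, Mesoproterozoic, Neoproterozoic, Mesozoic, Cenozoic.
Oldest start 3600 minus youngest end 0 gives 3600 Myr overall.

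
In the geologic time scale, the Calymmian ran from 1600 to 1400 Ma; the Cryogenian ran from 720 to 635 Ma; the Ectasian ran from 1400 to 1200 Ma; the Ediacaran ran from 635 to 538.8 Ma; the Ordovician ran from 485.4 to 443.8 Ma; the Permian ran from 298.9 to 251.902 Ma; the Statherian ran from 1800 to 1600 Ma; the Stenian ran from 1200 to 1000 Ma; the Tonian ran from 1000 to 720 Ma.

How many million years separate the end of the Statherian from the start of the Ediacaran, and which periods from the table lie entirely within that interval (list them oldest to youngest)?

End of Statherian = 1600 Ma; start of Ediacaran = 635 Ma.
Gap = 1600 − 635 = 965 Myr.
Periods wholly inside 1600–635 Ma: Calymmian (1600–1400), Ectasian (1400–1200), Stenian (1200–1000), Tonian (1000–720), Cryogenian (720–635).

965 million years; Calymmian, Ectasian, Stenian, Tonian, Cryogenian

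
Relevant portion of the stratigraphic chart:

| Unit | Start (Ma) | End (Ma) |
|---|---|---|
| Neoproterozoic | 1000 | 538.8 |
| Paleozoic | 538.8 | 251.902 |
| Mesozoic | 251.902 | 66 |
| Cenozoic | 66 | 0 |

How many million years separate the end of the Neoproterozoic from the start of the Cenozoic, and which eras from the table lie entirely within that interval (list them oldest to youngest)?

472.8 million years; Paleozoic, Mesozoic

The Neoproterozoic closes at 538.8 Ma and the Cenozoic opens at 66 Ma, so the interval is 538.8 − 66 = 472.8 Myr.
An era fits inside if it starts at or after 538.8 Ma and ends at or before 66 Ma; oldest first that gives Paleozoic, Mesozoic.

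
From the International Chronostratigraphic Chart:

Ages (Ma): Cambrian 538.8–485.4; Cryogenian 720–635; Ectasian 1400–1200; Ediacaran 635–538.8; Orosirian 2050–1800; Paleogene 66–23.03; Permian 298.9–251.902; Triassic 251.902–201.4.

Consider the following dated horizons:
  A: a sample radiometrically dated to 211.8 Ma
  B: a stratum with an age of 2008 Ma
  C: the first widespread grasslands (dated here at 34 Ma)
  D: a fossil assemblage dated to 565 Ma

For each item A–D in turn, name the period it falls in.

A — Triassic; B — Orosirian; C — Paleogene; D — Ediacaran

Match each age against the start–end ranges in the excerpt: A = 211.8 Ma → Triassic (251.902–201.4); B = 2008 Ma → Orosirian (2050–1800); C = 34 Ma → Paleogene (66–23.03); D = 565 Ma → Ediacaran (635–538.8).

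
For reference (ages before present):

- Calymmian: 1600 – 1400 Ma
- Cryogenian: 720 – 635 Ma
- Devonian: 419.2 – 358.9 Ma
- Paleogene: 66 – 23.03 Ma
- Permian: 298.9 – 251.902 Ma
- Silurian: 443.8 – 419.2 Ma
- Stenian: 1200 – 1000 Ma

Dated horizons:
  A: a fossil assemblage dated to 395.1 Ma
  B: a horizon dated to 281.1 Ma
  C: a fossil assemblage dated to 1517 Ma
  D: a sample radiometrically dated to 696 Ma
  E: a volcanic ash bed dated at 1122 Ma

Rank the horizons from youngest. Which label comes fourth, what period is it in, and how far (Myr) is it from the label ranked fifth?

E, in the Stenian; 395 million years to C

Sorted youngest-first by Ma: B (281.1), A (395.1), D (696), E (1122), C (1517).
The fourth youngest is E at 1122 Ma, which lies in 1200–1000 Ma: the Stenian.
The fifth youngest is C at 1517 Ma; separation = |1122 − 1517| = 395 Myr.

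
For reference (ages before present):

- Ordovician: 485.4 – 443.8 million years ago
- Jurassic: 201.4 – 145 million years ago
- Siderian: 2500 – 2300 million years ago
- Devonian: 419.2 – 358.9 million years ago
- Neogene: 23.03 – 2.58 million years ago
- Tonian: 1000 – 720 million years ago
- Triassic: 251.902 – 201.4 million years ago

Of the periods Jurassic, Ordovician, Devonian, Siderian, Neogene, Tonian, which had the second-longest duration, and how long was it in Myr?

Durations: Jurassic 56.4; Ordovician 41.6; Devonian 60.3; Siderian 200; Neogene 20.45; Tonian 280 Myr.
Sorted longest-first: Tonian (280), Siderian (200), Devonian (60.3), Jurassic (56.4), Ordovician (41.6), Neogene (20.45).
The second longest is Siderian at 200 Myr.

Siderian, 200 million years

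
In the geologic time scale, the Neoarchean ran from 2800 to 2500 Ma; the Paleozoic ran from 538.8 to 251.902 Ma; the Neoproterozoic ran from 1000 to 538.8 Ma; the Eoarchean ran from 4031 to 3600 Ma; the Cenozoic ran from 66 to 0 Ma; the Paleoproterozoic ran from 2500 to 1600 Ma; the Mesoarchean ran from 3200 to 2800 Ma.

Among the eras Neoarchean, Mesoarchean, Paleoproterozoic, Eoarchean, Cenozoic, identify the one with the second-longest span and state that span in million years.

Start − end for each: Neoarchean 2800 − 2500 = 300; Mesoarchean 3200 − 2800 = 400; Paleoproterozoic 2500 − 1600 = 900; Eoarchean 4031 − 3600 = 431; Cenozoic 66 − 0 = 66.
Ranking these from longest: Paleoproterozoic > Eoarchean > Mesoarchean > Neoarchean > Cenozoic.
Position 2 in that ranking is Eoarchean, which lasted 431 Myr.

Eoarchean, 431 million years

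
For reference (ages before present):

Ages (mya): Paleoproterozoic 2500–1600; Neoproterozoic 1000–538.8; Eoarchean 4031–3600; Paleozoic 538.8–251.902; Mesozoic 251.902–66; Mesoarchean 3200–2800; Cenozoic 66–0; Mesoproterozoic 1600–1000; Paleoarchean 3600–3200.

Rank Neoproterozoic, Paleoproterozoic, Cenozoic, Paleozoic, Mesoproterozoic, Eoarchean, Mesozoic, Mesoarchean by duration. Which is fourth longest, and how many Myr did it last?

Eoarchean, 431 million years

Start − end for each: Neoproterozoic 1000 − 538.8 = 461.2; Paleoproterozoic 2500 − 1600 = 900; Cenozoic 66 − 0 = 66; Paleozoic 538.8 − 251.902 = 286.898; Mesoproterozoic 1600 − 1000 = 600; Eoarchean 4031 − 3600 = 431; Mesozoic 251.902 − 66 = 185.902; Mesoarchean 3200 − 2800 = 400.
Ranking these from longest: Paleoproterozoic > Mesoproterozoic > Neoproterozoic > Eoarchean > Mesoarchean > Paleozoic > Mesozoic > Cenozoic.
Position 4 in that ranking is Eoarchean, which lasted 431 Myr.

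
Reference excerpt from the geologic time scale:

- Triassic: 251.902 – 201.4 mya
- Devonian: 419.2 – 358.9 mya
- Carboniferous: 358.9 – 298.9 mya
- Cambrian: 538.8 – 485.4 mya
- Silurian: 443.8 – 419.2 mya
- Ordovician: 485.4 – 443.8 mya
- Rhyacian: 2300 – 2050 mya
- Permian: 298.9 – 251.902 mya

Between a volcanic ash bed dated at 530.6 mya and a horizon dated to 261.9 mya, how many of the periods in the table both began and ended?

4

530.6 Ma sits inside the Cambrian (538.8–485.4) and 261.9 Ma inside the Permian (298.9–251.902); neither of those is wholly between the two dates.
The listed periods lying completely between them are Ordovician, Silurian, Devonian, Carboniferous — 4 in all.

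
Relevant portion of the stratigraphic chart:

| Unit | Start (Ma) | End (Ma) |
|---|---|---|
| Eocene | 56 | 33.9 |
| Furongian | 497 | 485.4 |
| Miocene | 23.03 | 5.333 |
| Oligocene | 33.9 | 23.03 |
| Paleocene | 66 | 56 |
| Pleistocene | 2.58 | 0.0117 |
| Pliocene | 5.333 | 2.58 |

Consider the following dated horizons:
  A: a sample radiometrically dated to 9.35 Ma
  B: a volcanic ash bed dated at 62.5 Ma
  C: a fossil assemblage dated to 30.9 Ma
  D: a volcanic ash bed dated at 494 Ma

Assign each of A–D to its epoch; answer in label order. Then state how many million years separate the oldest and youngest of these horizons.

Match each age against the start–end ranges in the excerpt: A = 9.35 Ma → Miocene (23.03–5.333); B = 62.5 Ma → Paleocene (66–56); C = 30.9 Ma → Oligocene (33.9–23.03); D = 494 Ma → Furongian (497–485.4).
The largest age is 494 Ma and the smallest is 9.35 Ma; their difference is 484.65 Myr.

A — Miocene; B — Paleocene; C — Oligocene; D — Furongian; span 484.65 million years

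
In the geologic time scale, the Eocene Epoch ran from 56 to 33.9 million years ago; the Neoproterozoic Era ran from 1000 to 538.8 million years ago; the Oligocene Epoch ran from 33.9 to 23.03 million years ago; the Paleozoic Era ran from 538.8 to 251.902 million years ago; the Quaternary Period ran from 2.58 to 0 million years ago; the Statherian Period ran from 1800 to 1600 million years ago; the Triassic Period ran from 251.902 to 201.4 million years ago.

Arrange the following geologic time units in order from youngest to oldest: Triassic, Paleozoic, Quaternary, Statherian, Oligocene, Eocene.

Quaternary, Oligocene, Eocene, Triassic, Paleozoic, Statherian

The oldest of these is Statherian (starts 1800 Ma) and the youngest is Quaternary (ends 0 Ma).
In between, by decreasing start age: Paleozoic (538.8), Triassic (251.902), Eocene (56), Oligocene (33.9).
Listing youngest first means reversing that sequence.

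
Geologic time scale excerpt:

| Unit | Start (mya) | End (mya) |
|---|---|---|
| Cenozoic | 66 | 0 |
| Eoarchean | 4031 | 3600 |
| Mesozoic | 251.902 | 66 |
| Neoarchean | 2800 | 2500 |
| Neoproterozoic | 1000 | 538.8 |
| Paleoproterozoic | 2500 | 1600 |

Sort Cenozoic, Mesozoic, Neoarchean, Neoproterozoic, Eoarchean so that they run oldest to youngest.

The oldest of these is Eoarchean (starts 4031 Ma) and the youngest is Cenozoic (ends 0 Ma).
In between, by decreasing start age: Neoarchean (2800), Neoproterozoic (1000), Mesozoic (251.902).

Eoarchean, Neoarchean, Neoproterozoic, Mesozoic, Cenozoic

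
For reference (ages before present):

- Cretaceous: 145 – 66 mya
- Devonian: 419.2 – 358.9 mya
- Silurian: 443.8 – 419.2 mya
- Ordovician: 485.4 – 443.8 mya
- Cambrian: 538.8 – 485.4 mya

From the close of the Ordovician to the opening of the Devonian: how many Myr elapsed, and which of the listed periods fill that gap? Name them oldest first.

End of Ordovician = 443.8 Ma; start of Devonian = 419.2 Ma.
Gap = 443.8 − 419.2 = 24.6 Myr.
Periods wholly inside 443.8–419.2 Ma: Silurian (443.8–419.2).

24.6 million years; Silurian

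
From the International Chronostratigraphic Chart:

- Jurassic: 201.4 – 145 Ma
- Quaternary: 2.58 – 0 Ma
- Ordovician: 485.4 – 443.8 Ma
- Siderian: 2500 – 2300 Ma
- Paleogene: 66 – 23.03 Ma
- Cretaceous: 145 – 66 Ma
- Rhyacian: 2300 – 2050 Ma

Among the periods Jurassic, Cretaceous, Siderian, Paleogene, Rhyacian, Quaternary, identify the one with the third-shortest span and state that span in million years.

Jurassic, 56.4 million years

Durations: Jurassic 56.4; Cretaceous 79; Siderian 200; Paleogene 42.97; Rhyacian 250; Quaternary 2.58 Myr.
Sorted shortest-first: Quaternary (2.58), Paleogene (42.97), Jurassic (56.4), Cretaceous (79), Siderian (200), Rhyacian (250).
The third shortest is Jurassic at 56.4 Myr.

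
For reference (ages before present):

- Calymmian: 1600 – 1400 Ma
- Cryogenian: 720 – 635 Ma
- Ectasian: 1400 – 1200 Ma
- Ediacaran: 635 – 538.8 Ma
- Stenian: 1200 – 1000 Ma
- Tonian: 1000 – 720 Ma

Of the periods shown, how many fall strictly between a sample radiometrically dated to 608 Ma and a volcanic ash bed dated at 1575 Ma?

4

The older date is 1575 Ma and the younger is 608 Ma.
Periods with start < 1575 and end > 608 Ma: Ectasian (1400–1200), Stenian (1200–1000), Tonian (1000–720), Cryogenian (720–635).
That is 4 complete periods.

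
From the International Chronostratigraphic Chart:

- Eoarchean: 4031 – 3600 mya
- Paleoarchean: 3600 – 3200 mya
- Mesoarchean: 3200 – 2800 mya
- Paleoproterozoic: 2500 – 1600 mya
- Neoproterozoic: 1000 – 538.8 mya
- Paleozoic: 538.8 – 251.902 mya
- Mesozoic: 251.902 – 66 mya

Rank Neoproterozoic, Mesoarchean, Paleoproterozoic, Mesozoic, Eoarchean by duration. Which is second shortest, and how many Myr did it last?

Mesoarchean, 400 million years

Durations: Neoproterozoic 461.2; Mesoarchean 400; Paleoproterozoic 900; Mesozoic 185.902; Eoarchean 431 Myr.
Sorted shortest-first: Mesozoic (185.902), Mesoarchean (400), Eoarchean (431), Neoproterozoic (461.2), Paleoproterozoic (900).
The second shortest is Mesoarchean at 400 Myr.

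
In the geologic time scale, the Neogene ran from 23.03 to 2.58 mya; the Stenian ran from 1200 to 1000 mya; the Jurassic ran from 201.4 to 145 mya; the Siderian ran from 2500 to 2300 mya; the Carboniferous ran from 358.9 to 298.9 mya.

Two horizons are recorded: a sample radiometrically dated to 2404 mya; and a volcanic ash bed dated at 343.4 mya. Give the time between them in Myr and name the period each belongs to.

2060.6 million years apart; the first in the Siderian, the second in the Carboniferous

Elapsed time: 2404 − 343.4 = 2060.6 Myr.
2404 Ma lies within 2500–2300 Ma: Siderian.
343.4 Ma lies within 358.9–298.9 Ma: Carboniferous.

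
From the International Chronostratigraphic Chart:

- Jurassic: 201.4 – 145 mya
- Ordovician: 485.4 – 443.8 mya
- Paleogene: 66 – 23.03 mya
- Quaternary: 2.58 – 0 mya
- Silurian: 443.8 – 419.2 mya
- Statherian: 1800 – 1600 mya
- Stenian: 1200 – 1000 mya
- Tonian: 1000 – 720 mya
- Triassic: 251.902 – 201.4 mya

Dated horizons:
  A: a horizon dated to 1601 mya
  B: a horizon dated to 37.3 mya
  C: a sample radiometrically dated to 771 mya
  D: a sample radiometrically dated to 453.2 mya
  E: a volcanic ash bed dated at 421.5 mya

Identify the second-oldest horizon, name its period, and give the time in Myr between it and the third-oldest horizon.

Sorted oldest-first by Ma: A (1601), C (771), D (453.2), E (421.5), B (37.3).
The second oldest is C at 771 Ma, which lies in 1000–720 Ma: the Tonian.
The third oldest is D at 453.2 Ma; separation = |771 − 453.2| = 317.8 Myr.

C, in the Tonian; 317.8 million years to D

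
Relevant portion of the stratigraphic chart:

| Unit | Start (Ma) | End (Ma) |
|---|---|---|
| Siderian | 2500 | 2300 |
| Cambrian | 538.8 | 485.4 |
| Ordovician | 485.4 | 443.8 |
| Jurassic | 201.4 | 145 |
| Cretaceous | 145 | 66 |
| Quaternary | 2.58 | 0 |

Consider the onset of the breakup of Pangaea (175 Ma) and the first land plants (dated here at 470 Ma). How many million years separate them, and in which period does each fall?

295 million years apart; the first in the Jurassic, the second in the Ordovician

Elapsed time: 470 − 175 = 295 Myr.
175 Ma lies within 201.4–145 Ma: Jurassic.
470 Ma lies within 485.4–443.8 Ma: Ordovician.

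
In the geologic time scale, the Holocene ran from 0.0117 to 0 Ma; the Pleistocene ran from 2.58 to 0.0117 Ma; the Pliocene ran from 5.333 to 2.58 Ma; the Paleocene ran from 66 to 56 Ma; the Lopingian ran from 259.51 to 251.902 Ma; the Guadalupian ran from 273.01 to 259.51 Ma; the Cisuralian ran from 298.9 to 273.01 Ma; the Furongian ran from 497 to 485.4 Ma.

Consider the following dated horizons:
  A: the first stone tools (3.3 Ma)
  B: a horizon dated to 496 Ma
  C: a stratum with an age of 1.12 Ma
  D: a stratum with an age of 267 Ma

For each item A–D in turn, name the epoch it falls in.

A: 3.3 Ma lies in 5.333–2.58 Ma, so Pliocene.
B: 496 Ma lies in 497–485.4 Ma, so Furongian.
C: 1.12 Ma lies in 2.58–0.0117 Ma, so Pleistocene.
D: 267 Ma lies in 273.01–259.51 Ma, so Guadalupian.

A — Pliocene; B — Furongian; C — Pleistocene; D — Guadalupian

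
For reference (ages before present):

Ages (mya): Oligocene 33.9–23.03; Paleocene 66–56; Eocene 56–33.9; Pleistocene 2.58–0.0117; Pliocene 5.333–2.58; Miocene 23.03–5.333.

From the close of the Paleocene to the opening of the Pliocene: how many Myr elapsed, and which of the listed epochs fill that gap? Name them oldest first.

The Paleocene closes at 56 Ma and the Pliocene opens at 5.333 Ma, so the interval is 56 − 5.333 = 50.667 Myr.
An epoch fits inside if it starts at or after 56 Ma and ends at or before 5.333 Ma; oldest first that gives Eocene, Oligocene, Miocene.

50.667 million years; Eocene, Oligocene, Miocene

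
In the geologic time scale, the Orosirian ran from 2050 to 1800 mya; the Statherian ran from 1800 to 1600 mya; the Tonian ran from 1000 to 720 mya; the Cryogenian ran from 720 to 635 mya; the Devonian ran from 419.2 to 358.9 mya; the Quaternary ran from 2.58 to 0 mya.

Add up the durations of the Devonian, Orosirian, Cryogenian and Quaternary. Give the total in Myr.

397.88 million years

Duration is start − end for each: (419.2 − 358.9) + (2050 − 1800) + (720 − 635) + (2.58 − 0).
That is 60.3 + 250 + 85 + 2.58, which totals 397.88 million years.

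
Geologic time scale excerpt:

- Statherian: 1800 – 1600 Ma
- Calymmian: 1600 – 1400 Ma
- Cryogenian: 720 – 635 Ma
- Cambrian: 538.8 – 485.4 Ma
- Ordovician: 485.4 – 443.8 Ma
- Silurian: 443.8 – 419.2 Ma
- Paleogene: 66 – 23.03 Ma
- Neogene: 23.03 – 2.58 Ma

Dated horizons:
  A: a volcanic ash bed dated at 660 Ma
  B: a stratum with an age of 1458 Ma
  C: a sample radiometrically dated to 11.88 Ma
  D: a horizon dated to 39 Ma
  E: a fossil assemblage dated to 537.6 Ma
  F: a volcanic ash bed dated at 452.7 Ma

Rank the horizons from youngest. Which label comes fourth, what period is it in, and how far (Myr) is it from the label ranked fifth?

E, in the Cambrian; 122.4 million years to A

Sorted youngest-first by Ma: C (11.88), D (39), F (452.7), E (537.6), A (660), B (1458).
The fourth youngest is E at 537.6 Ma, which lies in 538.8–485.4 Ma: the Cambrian.
The fifth youngest is A at 660 Ma; separation = |537.6 − 660| = 122.4 Myr.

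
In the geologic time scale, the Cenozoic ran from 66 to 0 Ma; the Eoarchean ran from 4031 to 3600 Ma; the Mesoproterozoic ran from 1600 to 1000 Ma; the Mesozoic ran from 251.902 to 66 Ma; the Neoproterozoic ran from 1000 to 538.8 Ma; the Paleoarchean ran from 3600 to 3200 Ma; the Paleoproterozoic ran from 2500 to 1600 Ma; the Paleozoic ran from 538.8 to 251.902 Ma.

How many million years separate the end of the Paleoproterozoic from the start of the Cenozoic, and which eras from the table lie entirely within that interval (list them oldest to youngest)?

The Paleoproterozoic closes at 1600 Ma and the Cenozoic opens at 66 Ma, so the interval is 1600 − 66 = 1534 Myr.
An era fits inside if it starts at or after 1600 Ma and ends at or before 66 Ma; oldest first that gives Mesoproterozoic, Neoproterozoic, Paleozoic, Mesozoic.

1534 million years; Mesoproterozoic, Neoproterozoic, Paleozoic, Mesozoic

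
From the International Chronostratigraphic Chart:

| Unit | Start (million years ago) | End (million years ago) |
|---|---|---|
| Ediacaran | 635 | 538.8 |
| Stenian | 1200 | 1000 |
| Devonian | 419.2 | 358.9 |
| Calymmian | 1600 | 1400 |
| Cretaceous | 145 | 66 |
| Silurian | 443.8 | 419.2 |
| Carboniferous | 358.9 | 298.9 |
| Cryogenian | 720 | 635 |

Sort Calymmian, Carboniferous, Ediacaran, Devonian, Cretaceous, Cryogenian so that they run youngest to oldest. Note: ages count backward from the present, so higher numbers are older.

The oldest of these is Calymmian (starts 1600 Ma) and the youngest is Cretaceous (ends 66 Ma).
In between, by decreasing start age: Cryogenian (720), Ediacaran (635), Devonian (419.2), Carboniferous (358.9).
Listing youngest first means reversing that sequence.

Cretaceous, then Carboniferous, then Devonian, then Ediacaran, then Cryogenian, then Calymmian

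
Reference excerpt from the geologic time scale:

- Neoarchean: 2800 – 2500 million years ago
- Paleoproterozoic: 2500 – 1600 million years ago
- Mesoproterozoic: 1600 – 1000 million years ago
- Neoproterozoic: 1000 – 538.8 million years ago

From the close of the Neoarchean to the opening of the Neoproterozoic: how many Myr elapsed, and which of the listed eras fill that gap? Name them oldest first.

1500 million years; Paleoproterozoic, Mesoproterozoic

End of Neoarchean = 2500 Ma; start of Neoproterozoic = 1000 Ma.
Gap = 2500 − 1000 = 1500 Myr.
Eras wholly inside 2500–1000 Ma: Paleoproterozoic (2500–1600), Mesoproterozoic (1600–1000).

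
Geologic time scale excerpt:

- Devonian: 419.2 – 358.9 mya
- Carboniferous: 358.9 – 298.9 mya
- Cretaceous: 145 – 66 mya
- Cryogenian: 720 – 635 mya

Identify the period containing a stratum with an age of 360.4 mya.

Devonian

360.4 Ma lies between 419.2 and 358.9 Ma, so it falls in the Devonian.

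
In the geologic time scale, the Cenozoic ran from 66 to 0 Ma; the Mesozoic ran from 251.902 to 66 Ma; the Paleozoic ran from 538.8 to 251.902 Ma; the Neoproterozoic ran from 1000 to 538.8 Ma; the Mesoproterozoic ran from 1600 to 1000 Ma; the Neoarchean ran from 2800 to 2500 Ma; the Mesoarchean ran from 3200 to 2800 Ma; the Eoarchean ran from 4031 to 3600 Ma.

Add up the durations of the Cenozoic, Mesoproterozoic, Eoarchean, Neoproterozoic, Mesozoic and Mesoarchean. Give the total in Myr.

Each duration: Cenozoic = 66; Mesoproterozoic = 600; Eoarchean = 431; Neoproterozoic = 461.2; Mesozoic = 185.902; Mesoarchean = 400.
Sum: 66 + 600 + 431 + 461.2 + 185.902 + 400 = 2144.102 Myr.

2144.102 million years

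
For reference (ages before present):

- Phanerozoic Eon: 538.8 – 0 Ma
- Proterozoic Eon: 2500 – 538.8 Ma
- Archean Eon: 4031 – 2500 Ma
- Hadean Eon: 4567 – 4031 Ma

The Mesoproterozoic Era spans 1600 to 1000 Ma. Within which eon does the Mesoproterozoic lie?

Proterozoic

The Mesoproterozoic (1600–1000 Ma) lies entirely within 2500–538.8 Ma, the Proterozoic Eon.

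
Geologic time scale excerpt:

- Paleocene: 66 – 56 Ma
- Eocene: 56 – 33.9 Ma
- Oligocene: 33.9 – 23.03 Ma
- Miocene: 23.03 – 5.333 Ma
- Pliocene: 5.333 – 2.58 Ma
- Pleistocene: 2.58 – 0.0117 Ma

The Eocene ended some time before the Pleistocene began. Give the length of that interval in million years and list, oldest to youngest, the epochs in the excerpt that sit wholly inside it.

The Eocene closes at 33.9 Ma and the Pleistocene opens at 2.58 Ma, so the interval is 33.9 − 2.58 = 31.32 Myr.
An epoch fits inside if it starts at or after 33.9 Ma and ends at or before 2.58 Ma; oldest first that gives Oligocene, Miocene, Pliocene.

31.32 million years; Oligocene, Miocene, Pliocene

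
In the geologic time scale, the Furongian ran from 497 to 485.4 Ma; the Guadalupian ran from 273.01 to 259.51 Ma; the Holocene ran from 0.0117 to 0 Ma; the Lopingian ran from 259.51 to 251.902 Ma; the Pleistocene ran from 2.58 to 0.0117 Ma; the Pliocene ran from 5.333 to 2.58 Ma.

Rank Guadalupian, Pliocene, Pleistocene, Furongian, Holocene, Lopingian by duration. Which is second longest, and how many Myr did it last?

Start − end for each: Guadalupian 273.01 − 259.51 = 13.5; Pliocene 5.333 − 2.58 = 2.753; Pleistocene 2.58 − 0.0117 = 2.5683; Furongian 497 − 485.4 = 11.6; Holocene 0.0117 − 0 = 0.0117; Lopingian 259.51 − 251.902 = 7.608.
Ranking these from longest: Guadalupian > Furongian > Lopingian > Pliocene > Pleistocene > Holocene.
Position 2 in that ranking is Furongian, which lasted 11.6 Myr.

Furongian, 11.6 million years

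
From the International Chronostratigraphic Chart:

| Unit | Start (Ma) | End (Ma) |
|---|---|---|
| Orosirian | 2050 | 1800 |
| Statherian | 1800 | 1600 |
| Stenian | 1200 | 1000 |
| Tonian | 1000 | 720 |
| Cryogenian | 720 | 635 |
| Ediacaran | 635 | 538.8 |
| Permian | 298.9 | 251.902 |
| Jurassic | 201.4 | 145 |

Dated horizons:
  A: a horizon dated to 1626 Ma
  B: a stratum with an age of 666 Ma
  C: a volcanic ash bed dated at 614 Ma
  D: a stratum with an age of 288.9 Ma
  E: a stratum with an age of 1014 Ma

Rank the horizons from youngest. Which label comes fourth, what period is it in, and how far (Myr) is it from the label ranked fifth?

E, in the Stenian; 612 million years to A

Smaller Ma means younger, so youngest first: D 288.9 < C 614 < B 666 < E 1014 < A 1626.
Counting 4 along gives E (1014 Ma); the excerpt puts that inside the Stenian, 1200–1000 Ma.
Next in line is A (1626 Ma), and 1626 − 1014 = 612 Myr.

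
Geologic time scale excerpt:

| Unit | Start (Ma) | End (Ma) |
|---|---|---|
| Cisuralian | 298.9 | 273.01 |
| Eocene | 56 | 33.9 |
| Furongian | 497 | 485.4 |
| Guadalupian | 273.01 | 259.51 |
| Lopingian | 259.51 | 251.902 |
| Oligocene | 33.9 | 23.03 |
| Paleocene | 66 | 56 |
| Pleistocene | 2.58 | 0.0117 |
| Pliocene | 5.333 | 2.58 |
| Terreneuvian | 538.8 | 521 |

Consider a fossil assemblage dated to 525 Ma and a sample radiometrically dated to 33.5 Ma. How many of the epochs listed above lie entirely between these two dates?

525 Ma sits inside the Terreneuvian (538.8–521) and 33.5 Ma inside the Oligocene (33.9–23.03); neither of those is wholly between the two dates.
The listed epochs lying completely between them are Furongian, Cisuralian, Guadalupian, Lopingian, Paleocene, Eocene — 6 in all.

6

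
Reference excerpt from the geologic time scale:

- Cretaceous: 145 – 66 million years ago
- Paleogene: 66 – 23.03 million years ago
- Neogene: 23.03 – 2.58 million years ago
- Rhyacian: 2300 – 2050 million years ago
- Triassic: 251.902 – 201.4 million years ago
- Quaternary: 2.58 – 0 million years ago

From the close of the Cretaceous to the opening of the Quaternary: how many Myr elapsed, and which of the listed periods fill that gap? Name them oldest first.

63.42 million years; Paleogene, Neogene

End of Cretaceous = 66 Ma; start of Quaternary = 2.58 Ma.
Gap = 66 − 2.58 = 63.42 Myr.
Periods wholly inside 66–2.58 Ma: Paleogene (66–23.03), Neogene (23.03–2.58).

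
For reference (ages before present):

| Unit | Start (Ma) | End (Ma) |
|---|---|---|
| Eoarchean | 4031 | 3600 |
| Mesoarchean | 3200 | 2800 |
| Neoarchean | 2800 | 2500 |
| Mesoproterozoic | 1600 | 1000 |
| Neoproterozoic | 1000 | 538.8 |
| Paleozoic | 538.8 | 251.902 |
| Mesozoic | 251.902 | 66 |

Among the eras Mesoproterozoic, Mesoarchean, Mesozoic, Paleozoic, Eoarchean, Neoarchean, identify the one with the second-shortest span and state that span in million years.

Paleozoic, 286.898 million years

Start − end for each: Mesoproterozoic 1600 − 1000 = 600; Mesoarchean 3200 − 2800 = 400; Mesozoic 251.902 − 66 = 185.902; Paleozoic 538.8 − 251.902 = 286.898; Eoarchean 4031 − 3600 = 431; Neoarchean 2800 − 2500 = 300.
Ranking these from shortest: Mesozoic < Paleozoic < Neoarchean < Mesoarchean < Eoarchean < Mesoproterozoic.
Position 2 in that ranking is Paleozoic, which lasted 286.898 Myr.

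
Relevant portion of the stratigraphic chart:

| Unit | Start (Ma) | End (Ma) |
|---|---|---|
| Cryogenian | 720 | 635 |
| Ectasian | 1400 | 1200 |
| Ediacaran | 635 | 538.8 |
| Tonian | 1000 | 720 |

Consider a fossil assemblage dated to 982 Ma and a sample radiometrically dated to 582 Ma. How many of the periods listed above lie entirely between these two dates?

1

982 Ma sits inside the Tonian (1000–720) and 582 Ma inside the Ediacaran (635–538.8); neither of those is wholly between the two dates.
The listed periods lying completely between them are Cryogenian — 1 in all.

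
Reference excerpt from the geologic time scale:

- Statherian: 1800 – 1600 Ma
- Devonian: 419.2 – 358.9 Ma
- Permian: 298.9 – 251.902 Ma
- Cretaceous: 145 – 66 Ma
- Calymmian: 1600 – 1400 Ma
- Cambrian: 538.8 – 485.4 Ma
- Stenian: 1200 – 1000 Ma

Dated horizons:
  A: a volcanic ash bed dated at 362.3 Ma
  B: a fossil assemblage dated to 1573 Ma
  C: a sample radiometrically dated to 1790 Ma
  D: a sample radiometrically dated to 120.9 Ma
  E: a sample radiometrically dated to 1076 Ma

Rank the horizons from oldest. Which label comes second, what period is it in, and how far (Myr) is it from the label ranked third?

B, in the Calymmian; 497 million years to E

Sorted oldest-first by Ma: C (1790), B (1573), E (1076), A (362.3), D (120.9).
The second oldest is B at 1573 Ma, which lies in 1600–1400 Ma: the Calymmian.
The third oldest is E at 1076 Ma; separation = |1573 − 1076| = 497 Myr.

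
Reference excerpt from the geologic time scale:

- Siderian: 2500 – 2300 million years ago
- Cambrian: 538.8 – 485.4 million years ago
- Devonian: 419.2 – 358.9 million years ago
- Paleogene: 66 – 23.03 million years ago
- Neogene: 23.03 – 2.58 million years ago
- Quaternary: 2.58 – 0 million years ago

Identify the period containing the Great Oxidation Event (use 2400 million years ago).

2400 Ma lies between 2500 and 2300 Ma, so it falls in the Siderian.

Siderian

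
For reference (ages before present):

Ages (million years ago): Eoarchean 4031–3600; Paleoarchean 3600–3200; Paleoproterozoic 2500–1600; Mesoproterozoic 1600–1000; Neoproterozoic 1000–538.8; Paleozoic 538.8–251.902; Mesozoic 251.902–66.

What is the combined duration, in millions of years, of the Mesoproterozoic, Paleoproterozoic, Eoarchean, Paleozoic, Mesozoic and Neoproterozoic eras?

2865 million years

Each duration: Mesoproterozoic = 600; Paleoproterozoic = 900; Eoarchean = 431; Paleozoic = 286.898; Mesozoic = 185.902; Neoproterozoic = 461.2.
Sum: 600 + 900 + 431 + 286.898 + 185.902 + 461.2 = 2865 Myr.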